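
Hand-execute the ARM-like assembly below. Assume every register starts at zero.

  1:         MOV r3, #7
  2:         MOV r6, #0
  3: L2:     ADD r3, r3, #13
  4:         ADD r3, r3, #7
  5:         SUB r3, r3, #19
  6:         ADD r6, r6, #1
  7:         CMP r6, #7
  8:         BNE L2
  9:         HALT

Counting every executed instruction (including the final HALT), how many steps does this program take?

45

MOV r3, #7 → r3=7
MOV r6, #0 → r6=0
ADD r3, r3, #13 → r3=7+13=20
ADD r3, r3, #7 → r3=20+7=27
SUB r3, r3, #19 → r3=27-19=8
ADD r6, r6, #1 → r6=0+1=1
CMP r6, #7  (cmp 1,7)
BNE L2: taken
ADD r3, r3, #13 → r3=8+13=21
ADD r3, r3, #7 → r3=21+7=28
SUB r3, r3, #19 → r3=28-19=9
ADD r6, r6, #1 → r6=1+1=2
CMP r6, #7  (cmp 2,7)
BNE L2: taken
ADD r3, r3, #13 → r3=9+13=22
ADD r3, r3, #7 → r3=22+7=29
SUB r3, r3, #19 → r3=29-19=10
ADD r6, r6, #1 → r6=2+1=3
CMP r6, #7  (cmp 3,7)
BNE L2: taken
ADD r3, r3, #13 → r3=10+13=23
ADD r3, r3, #7 → r3=23+7=30
SUB r3, r3, #19 → r3=30-19=11
ADD r6, r6, #1 → r6=3+1=4
CMP r6, #7  (cmp 4,7)
BNE L2: taken
ADD r3, r3, #13 → r3=11+13=24
ADD r3, r3, #7 → r3=24+7=31
SUB r3, r3, #19 → r3=31-19=12
ADD r6, r6, #1 → r6=4+1=5
CMP r6, #7  (cmp 5,7)
BNE L2: taken
ADD r3, r3, #13 → r3=12+13=25
ADD r3, r3, #7 → r3=25+7=32
SUB r3, r3, #19 → r3=32-19=13
ADD r6, r6, #1 → r6=5+1=6
CMP r6, #7  (cmp 6,7)
BNE L2: taken
ADD r3, r3, #13 → r3=13+13=26
ADD r3, r3, #7 → r3=26+7=33
SUB r3, r3, #19 → r3=33-19=14
ADD r6, r6, #1 → r6=6+1=7
CMP r6, #7  (cmp 7,7)
BNE L2: not taken
halt.
Total executed instructions: 45.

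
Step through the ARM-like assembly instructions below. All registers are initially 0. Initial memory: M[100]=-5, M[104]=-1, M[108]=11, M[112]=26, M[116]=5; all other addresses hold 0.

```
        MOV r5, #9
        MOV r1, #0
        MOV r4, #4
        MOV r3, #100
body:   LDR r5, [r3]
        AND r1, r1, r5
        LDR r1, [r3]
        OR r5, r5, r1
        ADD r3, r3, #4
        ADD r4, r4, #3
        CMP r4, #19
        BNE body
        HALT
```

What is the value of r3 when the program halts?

120

after MOV r5, #9: r5=9
after MOV r1, #0: r1=0
after MOV r4, #4: r4=4
after MOV r3, #100: r3=100
after LDR r5, [r3]: r5=M[100]=-5
after AND r1, r1, r5: r1=0&(-5)=0
after LDR r1, [r3]: r1=M[100]=-5
after OR r5, r5, r1: r5=(-5)|(-5)=-5
after ADD r3, r3, #4: r3=100+4=104
after ADD r4, r4, #3: r4=4+3=7
CMP r4, #19  (cmp 7,19)
BNE body: taken
after LDR r5, [r3]: r5=M[104]=-1
after AND r1, r1, r5: r1=(-5)&(-1)=-5
after LDR r1, [r3]: r1=M[104]=-1
after OR r5, r5, r1: r5=(-1)|(-1)=-1
after ADD r3, r3, #4: r3=104+4=108
after ADD r4, r4, #3: r4=7+3=10
CMP r4, #19  (cmp 10,19)
BNE body: taken
after LDR r5, [r3]: r5=M[108]=11
after AND r1, r1, r5: r1=(-1)&11=11
after LDR r1, [r3]: r1=M[108]=11
after OR r5, r5, r1: r5=11|11=11
after ADD r3, r3, #4: r3=108+4=112
after ADD r4, r4, #3: r4=10+3=13
CMP r4, #19  (cmp 13,19)
BNE body: taken
after LDR r5, [r3]: r5=M[112]=26
after AND r1, r1, r5: r1=11&26=10
after LDR r1, [r3]: r1=M[112]=26
after OR r5, r5, r1: r5=26|26=26
after ADD r3, r3, #4: r3=112+4=116
after ADD r4, r4, #3: r4=13+3=16
CMP r4, #19  (cmp 16,19)
BNE body: taken
after LDR r5, [r3]: r5=M[116]=5
after AND r1, r1, r5: r1=26&5=0
after LDR r1, [r3]: r1=M[116]=5
after OR r5, r5, r1: r5=5|5=5
after ADD r3, r3, #4: r3=116+4=120
after ADD r4, r4, #3: r4=16+3=19
CMP r4, #19  (cmp 19,19)
BNE body: not taken
halt.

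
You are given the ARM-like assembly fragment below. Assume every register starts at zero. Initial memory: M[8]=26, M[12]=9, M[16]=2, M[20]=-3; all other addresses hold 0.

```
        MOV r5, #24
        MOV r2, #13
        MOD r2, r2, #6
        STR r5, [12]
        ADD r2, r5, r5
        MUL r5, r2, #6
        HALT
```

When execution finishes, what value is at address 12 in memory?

MOV r5, #24 → r5=24
MOV r2, #13 → r2=13
MOD r2, r2, #6 → r2=13%6=1
STR r5, [12] → M[12]=24
ADD r2, r5, r5 → r2=24+24=48
MUL r5, r2, #6 → r5=48*6=288
halt.

24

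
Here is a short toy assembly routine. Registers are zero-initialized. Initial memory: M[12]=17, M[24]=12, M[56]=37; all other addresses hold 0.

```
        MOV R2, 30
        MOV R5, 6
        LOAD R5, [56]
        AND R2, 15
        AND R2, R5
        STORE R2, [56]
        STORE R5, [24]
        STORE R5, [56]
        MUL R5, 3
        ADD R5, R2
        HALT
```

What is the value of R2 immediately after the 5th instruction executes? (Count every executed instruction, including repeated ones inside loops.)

R2=30
R5=6
R5=M[56]=37
R2=30&15=14
R2=14&37=4
After step 5: R2 = 4.

4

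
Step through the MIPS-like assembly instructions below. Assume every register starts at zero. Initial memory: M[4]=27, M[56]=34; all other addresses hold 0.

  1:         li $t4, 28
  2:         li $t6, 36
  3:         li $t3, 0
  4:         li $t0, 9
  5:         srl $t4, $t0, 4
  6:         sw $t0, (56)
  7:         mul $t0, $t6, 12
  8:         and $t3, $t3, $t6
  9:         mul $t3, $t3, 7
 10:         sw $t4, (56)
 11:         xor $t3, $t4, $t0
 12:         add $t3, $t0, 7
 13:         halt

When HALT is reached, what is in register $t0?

$t4=28
$t6=36
$t3=0
$t0=9
$t4=9>>4=0
sw $t0, (56) → M[56]=9
$t0=36*12=432
$t3=0&36=0
$t3=0*7=0
sw $t4, (56) → M[56]=0
$t3=0^432=432
$t3=432+7=439
halt.

432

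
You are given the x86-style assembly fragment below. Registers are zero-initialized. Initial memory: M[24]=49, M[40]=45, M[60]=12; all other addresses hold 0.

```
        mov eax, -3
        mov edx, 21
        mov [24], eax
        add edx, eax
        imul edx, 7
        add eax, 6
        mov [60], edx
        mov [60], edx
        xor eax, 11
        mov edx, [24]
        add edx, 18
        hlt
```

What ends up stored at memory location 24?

after mov eax, -3: eax=-3
after mov edx, 21: edx=21
mov [24], eax → M[24]=-3
after add edx, eax: edx=21+(-3)=18
after imul edx, 7: edx=18*7=126
after add eax, 6: eax=(-3)+6=3
mov [60], edx → M[60]=126
mov [60], edx → M[60]=126
after xor eax, 11: eax=3^11=8
after mov edx, [24]: edx=M[24]=-3
after add edx, 18: edx=(-3)+18=15
halt.

-3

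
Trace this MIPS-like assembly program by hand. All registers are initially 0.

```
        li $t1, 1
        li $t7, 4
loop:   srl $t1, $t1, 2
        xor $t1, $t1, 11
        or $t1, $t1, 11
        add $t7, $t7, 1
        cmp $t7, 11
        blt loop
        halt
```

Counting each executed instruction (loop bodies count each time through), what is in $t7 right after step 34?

9

$t1=1
$t7=4
$t1=1>>2=0
$t1=0^11=11
$t1=11|11=11
$t7=4+1=5
cmp $t7, 11  (cmp 5,11)
blt loop: taken
$t1=11>>2=2
$t1=2^11=9
$t1=9|11=11
$t7=5+1=6
cmp $t7, 11  (cmp 6,11)
blt loop: taken
$t1=11>>2=2
$t1=2^11=9
$t1=9|11=11
$t7=6+1=7
cmp $t7, 11  (cmp 7,11)
blt loop: taken
$t1=11>>2=2
$t1=2^11=9
$t1=9|11=11
$t7=7+1=8
cmp $t7, 11  (cmp 8,11)
blt loop: taken
$t1=11>>2=2
$t1=2^11=9
$t1=9|11=11
$t7=8+1=9
cmp $t7, 11  (cmp 9,11)
blt loop: taken
$t1=11>>2=2
$t1=2^11=9
After step 34: $t7 = 9.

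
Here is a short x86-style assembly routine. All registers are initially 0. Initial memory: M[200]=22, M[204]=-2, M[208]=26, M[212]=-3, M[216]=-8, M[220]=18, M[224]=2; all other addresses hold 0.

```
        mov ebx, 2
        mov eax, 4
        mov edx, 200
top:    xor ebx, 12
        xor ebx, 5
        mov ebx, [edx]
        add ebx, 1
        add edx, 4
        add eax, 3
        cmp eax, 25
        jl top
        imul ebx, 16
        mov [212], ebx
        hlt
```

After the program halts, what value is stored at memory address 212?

after mov ebx, 2: ebx=2
after mov eax, 4: eax=4
after mov edx, 200: edx=200
after xor ebx, 12: ebx=2^12=14
after xor ebx, 5: ebx=14^5=11
after mov ebx, [edx]: ebx=M[200]=22
after add ebx, 1: ebx=22+1=23
after add edx, 4: edx=200+4=204
after add eax, 3: eax=4+3=7
cmp eax, 25  (cmp 7,25)
jl top: taken
after xor ebx, 12: ebx=23^12=27
after xor ebx, 5: ebx=27^5=30
after mov ebx, [edx]: ebx=M[204]=-2
after add ebx, 1: ebx=(-2)+1=-1
after add edx, 4: edx=204+4=208
after add eax, 3: eax=7+3=10
cmp eax, 25  (cmp 10,25)
jl top: taken
after xor ebx, 12: ebx=(-1)^12=-13
after xor ebx, 5: ebx=(-13)^5=-10
after mov ebx, [edx]: ebx=M[208]=26
after add ebx, 1: ebx=26+1=27
after add edx, 4: edx=208+4=212
after add eax, 3: eax=10+3=13
cmp eax, 25  (cmp 13,25)
jl top: taken
after xor ebx, 12: ebx=27^12=23
after xor ebx, 5: ebx=23^5=18
after mov ebx, [edx]: ebx=M[212]=-3
after add ebx, 1: ebx=(-3)+1=-2
after add edx, 4: edx=212+4=216
after add eax, 3: eax=13+3=16
cmp eax, 25  (cmp 16,25)
jl top: taken
after xor ebx, 12: ebx=(-2)^12=-14
after xor ebx, 5: ebx=(-14)^5=-9
after mov ebx, [edx]: ebx=M[216]=-8
after add ebx, 1: ebx=(-8)+1=-7
after add edx, 4: edx=216+4=220
after add eax, 3: eax=16+3=19
cmp eax, 25  (cmp 19,25)
jl top: taken
after xor ebx, 12: ebx=(-7)^12=-11
after xor ebx, 5: ebx=(-11)^5=-16
after mov ebx, [edx]: ebx=M[220]=18
after add ebx, 1: ebx=18+1=19
after add edx, 4: edx=220+4=224
after add eax, 3: eax=19+3=22
cmp eax, 25  (cmp 22,25)
jl top: taken
after xor ebx, 12: ebx=19^12=31
after xor ebx, 5: ebx=31^5=26
after mov ebx, [edx]: ebx=M[224]=2
after add ebx, 1: ebx=2+1=3
after add edx, 4: edx=224+4=228
after add eax, 3: eax=22+3=25
cmp eax, 25  (cmp 25,25)
jl top: not taken
after imul ebx, 16: ebx=3*16=48
mov [212], ebx → M[212]=48
halt.

48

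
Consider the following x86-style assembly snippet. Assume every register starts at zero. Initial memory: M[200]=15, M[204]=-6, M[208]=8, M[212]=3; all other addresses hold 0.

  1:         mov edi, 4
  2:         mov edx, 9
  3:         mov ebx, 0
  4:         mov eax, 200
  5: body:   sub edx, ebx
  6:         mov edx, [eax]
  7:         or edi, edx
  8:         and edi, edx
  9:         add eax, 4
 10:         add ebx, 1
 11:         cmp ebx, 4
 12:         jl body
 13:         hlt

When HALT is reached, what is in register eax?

216

after mov edi, 4: edi=4
after mov edx, 9: edx=9
after mov ebx, 0: ebx=0
after mov eax, 200: eax=200
after sub edx, ebx: edx=9-0=9
after mov edx, [eax]: edx=M[200]=15
after or edi, edx: edi=4|15=15
after and edi, edx: edi=15&15=15
after add eax, 4: eax=200+4=204
after add ebx, 1: ebx=0+1=1
cmp ebx, 4  (cmp 1,4)
jl body: taken
after sub edx, ebx: edx=15-1=14
after mov edx, [eax]: edx=M[204]=-6
after or edi, edx: edi=15|(-6)=-1
after and edi, edx: edi=(-1)&(-6)=-6
after add eax, 4: eax=204+4=208
after add ebx, 1: ebx=1+1=2
cmp ebx, 4  (cmp 2,4)
jl body: taken
after sub edx, ebx: edx=(-6)-2=-8
after mov edx, [eax]: edx=M[208]=8
after or edi, edx: edi=(-6)|8=-6
after and edi, edx: edi=(-6)&8=8
after add eax, 4: eax=208+4=212
after add ebx, 1: ebx=2+1=3
cmp ebx, 4  (cmp 3,4)
jl body: taken
after sub edx, ebx: edx=8-3=5
after mov edx, [eax]: edx=M[212]=3
after or edi, edx: edi=8|3=11
after and edi, edx: edi=11&3=3
after add eax, 4: eax=212+4=216
after add ebx, 1: ebx=3+1=4
cmp ebx, 4  (cmp 4,4)
jl body: not taken
halt.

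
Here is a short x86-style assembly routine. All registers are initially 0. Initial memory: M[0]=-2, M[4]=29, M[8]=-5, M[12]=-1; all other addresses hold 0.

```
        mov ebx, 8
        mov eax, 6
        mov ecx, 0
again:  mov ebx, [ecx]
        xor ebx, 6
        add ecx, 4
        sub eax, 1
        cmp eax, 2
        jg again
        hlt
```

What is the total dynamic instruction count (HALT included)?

mov ebx, 8 → ebx=8
mov eax, 6 → eax=6
mov ecx, 0 → ecx=0
mov ebx, [ecx] → ebx=M[0]=-2
xor ebx, 6 → ebx=(-2)^6=-8
add ecx, 4 → ecx=0+4=4
sub eax, 1 → eax=6-1=5
cmp eax, 2  (cmp 5,2)
jg again: taken
mov ebx, [ecx] → ebx=M[4]=29
xor ebx, 6 → ebx=29^6=27
add ecx, 4 → ecx=4+4=8
sub eax, 1 → eax=5-1=4
cmp eax, 2  (cmp 4,2)
jg again: taken
mov ebx, [ecx] → ebx=M[8]=-5
xor ebx, 6 → ebx=(-5)^6=-3
add ecx, 4 → ecx=8+4=12
sub eax, 1 → eax=4-1=3
cmp eax, 2  (cmp 3,2)
jg again: taken
mov ebx, [ecx] → ebx=M[12]=-1
xor ebx, 6 → ebx=(-1)^6=-7
add ecx, 4 → ecx=12+4=16
sub eax, 1 → eax=3-1=2
cmp eax, 2  (cmp 2,2)
jg again: not taken
halt.
Total executed instructions: 28.

28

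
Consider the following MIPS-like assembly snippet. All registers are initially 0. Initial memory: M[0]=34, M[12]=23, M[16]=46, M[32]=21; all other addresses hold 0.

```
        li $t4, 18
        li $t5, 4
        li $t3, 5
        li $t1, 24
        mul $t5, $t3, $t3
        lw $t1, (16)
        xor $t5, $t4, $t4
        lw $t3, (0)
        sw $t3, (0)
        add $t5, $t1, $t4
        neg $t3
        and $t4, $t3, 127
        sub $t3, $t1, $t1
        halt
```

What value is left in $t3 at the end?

0

li $t4, 18 → $t4=18
li $t5, 4 → $t5=4
li $t3, 5 → $t3=5
li $t1, 24 → $t1=24
mul $t5, $t3, $t3 → $t5=5*5=25
lw $t1, (16) → $t1=M[16]=46
xor $t5, $t4, $t4 → $t5=18^18=0
lw $t3, (0) → $t3=M[0]=34
sw $t3, (0) → M[0]=34
add $t5, $t1, $t4 → $t5=46+18=64
neg $t3 → $t3=-(34)=-34
and $t4, $t3, 127 → $t4=(-34)&127=94
sub $t3, $t1, $t1 → $t3=46-46=0
halt.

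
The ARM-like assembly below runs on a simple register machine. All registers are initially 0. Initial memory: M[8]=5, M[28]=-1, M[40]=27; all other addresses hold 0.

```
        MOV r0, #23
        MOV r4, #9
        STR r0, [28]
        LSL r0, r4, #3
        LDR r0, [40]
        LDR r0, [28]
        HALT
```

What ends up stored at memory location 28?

r0=23
r4=9
STR r0, [28] → M[28]=23
r0=9<<3=72
r0=M[40]=27
r0=M[28]=23
halt.

23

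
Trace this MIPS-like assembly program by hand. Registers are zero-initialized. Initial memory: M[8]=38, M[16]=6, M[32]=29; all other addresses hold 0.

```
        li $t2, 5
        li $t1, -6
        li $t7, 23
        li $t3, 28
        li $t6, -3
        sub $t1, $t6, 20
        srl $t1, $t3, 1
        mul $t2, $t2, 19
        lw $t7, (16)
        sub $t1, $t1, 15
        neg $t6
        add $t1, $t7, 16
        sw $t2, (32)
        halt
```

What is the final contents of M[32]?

$t2=5
$t1=-6
$t7=23
$t3=28
$t6=-3
$t1=(-3)-20=-23
$t1=28>>1=14
$t2=5*19=95
$t7=M[16]=6
$t1=14-15=-1
$t6=-(-3)=3
$t1=6+16=22
sw $t2, (32) → M[32]=95
halt.

95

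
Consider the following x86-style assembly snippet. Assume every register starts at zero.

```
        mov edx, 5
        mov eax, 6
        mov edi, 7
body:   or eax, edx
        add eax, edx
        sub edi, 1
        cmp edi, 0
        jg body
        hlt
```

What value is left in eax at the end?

60

mov edx, 5 → edx=5
mov eax, 6 → eax=6
mov edi, 7 → edi=7
or eax, edx → eax=6|5=7
add eax, edx → eax=7+5=12
sub edi, 1 → edi=7-1=6
cmp edi, 0  (cmp 6,0)
jg body: taken
or eax, edx → eax=12|5=13
add eax, edx → eax=13+5=18
sub edi, 1 → edi=6-1=5
cmp edi, 0  (cmp 5,0)
jg body: taken
or eax, edx → eax=18|5=23
add eax, edx → eax=23+5=28
sub edi, 1 → edi=5-1=4
cmp edi, 0  (cmp 4,0)
jg body: taken
or eax, edx → eax=28|5=29
add eax, edx → eax=29+5=34
sub edi, 1 → edi=4-1=3
cmp edi, 0  (cmp 3,0)
jg body: taken
or eax, edx → eax=34|5=39
add eax, edx → eax=39+5=44
sub edi, 1 → edi=3-1=2
cmp edi, 0  (cmp 2,0)
jg body: taken
or eax, edx → eax=44|5=45
add eax, edx → eax=45+5=50
sub edi, 1 → edi=2-1=1
cmp edi, 0  (cmp 1,0)
jg body: taken
or eax, edx → eax=50|5=55
add eax, edx → eax=55+5=60
sub edi, 1 → edi=1-1=0
cmp edi, 0  (cmp 0,0)
jg body: not taken
halt.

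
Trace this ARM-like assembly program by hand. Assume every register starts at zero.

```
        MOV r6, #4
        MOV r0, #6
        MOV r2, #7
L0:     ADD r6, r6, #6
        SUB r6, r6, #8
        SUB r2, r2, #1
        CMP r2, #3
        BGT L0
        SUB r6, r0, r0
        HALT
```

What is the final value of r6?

MOV r6, #4 → r6=4
MOV r0, #6 → r0=6
MOV r2, #7 → r2=7
ADD r6, r6, #6 → r6=4+6=10
SUB r6, r6, #8 → r6=10-8=2
SUB r2, r2, #1 → r2=7-1=6
CMP r2, #3  (cmp 6,3)
BGT L0: taken
ADD r6, r6, #6 → r6=2+6=8
SUB r6, r6, #8 → r6=8-8=0
SUB r2, r2, #1 → r2=6-1=5
CMP r2, #3  (cmp 5,3)
BGT L0: taken
ADD r6, r6, #6 → r6=0+6=6
SUB r6, r6, #8 → r6=6-8=-2
SUB r2, r2, #1 → r2=5-1=4
CMP r2, #3  (cmp 4,3)
BGT L0: taken
ADD r6, r6, #6 → r6=(-2)+6=4
SUB r6, r6, #8 → r6=4-8=-4
SUB r2, r2, #1 → r2=4-1=3
CMP r2, #3  (cmp 3,3)
BGT L0: not taken
SUB r6, r0, r0 → r6=6-6=0
halt.

0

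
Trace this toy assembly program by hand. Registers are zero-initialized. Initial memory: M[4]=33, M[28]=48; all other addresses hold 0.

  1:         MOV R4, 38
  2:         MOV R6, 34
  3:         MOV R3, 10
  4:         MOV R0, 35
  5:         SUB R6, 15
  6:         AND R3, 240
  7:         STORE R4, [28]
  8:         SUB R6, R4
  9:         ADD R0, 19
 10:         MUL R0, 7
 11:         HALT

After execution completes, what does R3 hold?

MOV R4, 38 → R4=38
MOV R6, 34 → R6=34
MOV R3, 10 → R3=10
MOV R0, 35 → R0=35
SUB R6, 15 → R6=34-15=19
AND R3, 240 → R3=10&240=0
STORE R4, [28] → M[28]=38
SUB R6, R4 → R6=19-38=-19
ADD R0, 19 → R0=35+19=54
MUL R0, 7 → R0=54*7=378
halt.

0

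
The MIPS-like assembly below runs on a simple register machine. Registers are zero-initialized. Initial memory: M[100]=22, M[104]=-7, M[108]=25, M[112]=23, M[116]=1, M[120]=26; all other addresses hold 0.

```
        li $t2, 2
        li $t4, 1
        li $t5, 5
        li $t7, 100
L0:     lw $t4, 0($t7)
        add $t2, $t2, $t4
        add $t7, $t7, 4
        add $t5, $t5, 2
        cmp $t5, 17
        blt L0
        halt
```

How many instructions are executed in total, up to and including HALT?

li $t2, 2 → $t2=2
li $t4, 1 → $t4=1
li $t5, 5 → $t5=5
li $t7, 100 → $t7=100
lw $t4, 0($t7) → $t4=M[100]=22
add $t2, $t2, $t4 → $t2=2+22=24
add $t7, $t7, 4 → $t7=100+4=104
add $t5, $t5, 2 → $t5=5+2=7
cmp $t5, 17  (cmp 7,17)
blt L0: taken
lw $t4, 0($t7) → $t4=M[104]=-7
add $t2, $t2, $t4 → $t2=24+(-7)=17
add $t7, $t7, 4 → $t7=104+4=108
add $t5, $t5, 2 → $t5=7+2=9
cmp $t5, 17  (cmp 9,17)
blt L0: taken
lw $t4, 0($t7) → $t4=M[108]=25
add $t2, $t2, $t4 → $t2=17+25=42
add $t7, $t7, 4 → $t7=108+4=112
add $t5, $t5, 2 → $t5=9+2=11
cmp $t5, 17  (cmp 11,17)
blt L0: taken
lw $t4, 0($t7) → $t4=M[112]=23
add $t2, $t2, $t4 → $t2=42+23=65
add $t7, $t7, 4 → $t7=112+4=116
add $t5, $t5, 2 → $t5=11+2=13
cmp $t5, 17  (cmp 13,17)
blt L0: taken
lw $t4, 0($t7) → $t4=M[116]=1
add $t2, $t2, $t4 → $t2=65+1=66
add $t7, $t7, 4 → $t7=116+4=120
add $t5, $t5, 2 → $t5=13+2=15
cmp $t5, 17  (cmp 15,17)
blt L0: taken
lw $t4, 0($t7) → $t4=M[120]=26
add $t2, $t2, $t4 → $t2=66+26=92
add $t7, $t7, 4 → $t7=120+4=124
add $t5, $t5, 2 → $t5=15+2=17
cmp $t5, 17  (cmp 17,17)
blt L0: not taken
halt.
Total executed instructions: 41.

41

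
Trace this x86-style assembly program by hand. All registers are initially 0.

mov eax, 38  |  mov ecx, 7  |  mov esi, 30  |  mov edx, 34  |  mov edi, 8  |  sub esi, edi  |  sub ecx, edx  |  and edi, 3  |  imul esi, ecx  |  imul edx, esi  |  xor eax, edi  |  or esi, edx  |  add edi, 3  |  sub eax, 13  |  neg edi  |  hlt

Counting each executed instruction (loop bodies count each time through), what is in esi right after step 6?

22

mov eax, 38 → eax=38
mov ecx, 7 → ecx=7
mov esi, 30 → esi=30
mov edx, 34 → edx=34
mov edi, 8 → edi=8
sub esi, edi → esi=30-8=22
After step 6: esi = 22.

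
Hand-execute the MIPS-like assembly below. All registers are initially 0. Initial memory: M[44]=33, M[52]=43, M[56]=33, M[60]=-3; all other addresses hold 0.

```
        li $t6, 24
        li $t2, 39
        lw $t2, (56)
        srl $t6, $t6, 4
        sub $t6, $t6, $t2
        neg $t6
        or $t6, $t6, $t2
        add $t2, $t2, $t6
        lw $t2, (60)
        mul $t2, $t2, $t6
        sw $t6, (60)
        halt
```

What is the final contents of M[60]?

33

li $t6, 24 → $t6=24
li $t2, 39 → $t2=39
lw $t2, (56) → $t2=M[56]=33
srl $t6, $t6, 4 → $t6=24>>4=1
sub $t6, $t6, $t2 → $t6=1-33=-32
neg $t6 → $t6=-(-32)=32
or $t6, $t6, $t2 → $t6=32|33=33
add $t2, $t2, $t6 → $t2=33+33=66
lw $t2, (60) → $t2=M[60]=-3
mul $t2, $t2, $t6 → $t2=(-3)*33=-99
sw $t6, (60) → M[60]=33
halt.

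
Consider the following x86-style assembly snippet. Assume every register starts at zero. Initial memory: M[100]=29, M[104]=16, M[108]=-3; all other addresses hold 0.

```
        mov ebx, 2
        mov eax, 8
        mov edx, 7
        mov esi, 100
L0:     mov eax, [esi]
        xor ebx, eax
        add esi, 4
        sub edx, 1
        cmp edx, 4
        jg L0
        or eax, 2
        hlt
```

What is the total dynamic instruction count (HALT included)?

after mov ebx, 2: ebx=2
after mov eax, 8: eax=8
after mov edx, 7: edx=7
after mov esi, 100: esi=100
after mov eax, [esi]: eax=M[100]=29
after xor ebx, eax: ebx=2^29=31
after add esi, 4: esi=100+4=104
after sub edx, 1: edx=7-1=6
cmp edx, 4  (cmp 6,4)
jg L0: taken
after mov eax, [esi]: eax=M[104]=16
after xor ebx, eax: ebx=31^16=15
after add esi, 4: esi=104+4=108
after sub edx, 1: edx=6-1=5
cmp edx, 4  (cmp 5,4)
jg L0: taken
after mov eax, [esi]: eax=M[108]=-3
after xor ebx, eax: ebx=15^(-3)=-14
after add esi, 4: esi=108+4=112
after sub edx, 1: edx=5-1=4
cmp edx, 4  (cmp 4,4)
jg L0: not taken
after or eax, 2: eax=(-3)|2=-1
halt.
Total executed instructions: 24.

24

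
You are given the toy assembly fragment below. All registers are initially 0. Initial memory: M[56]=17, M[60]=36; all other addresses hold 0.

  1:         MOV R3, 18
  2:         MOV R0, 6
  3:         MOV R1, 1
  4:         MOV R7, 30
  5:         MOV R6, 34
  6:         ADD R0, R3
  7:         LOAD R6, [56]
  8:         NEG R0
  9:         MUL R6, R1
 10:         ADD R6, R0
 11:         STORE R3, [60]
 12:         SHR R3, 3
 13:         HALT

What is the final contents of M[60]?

18

R3=18
R0=6
R1=1
R7=30
R6=34
R0=6+18=24
R6=M[56]=17
R0=-(24)=-24
R6=17*1=17
R6=17+(-24)=-7
STORE R3, [60] → M[60]=18
R3=18>>3=2
halt.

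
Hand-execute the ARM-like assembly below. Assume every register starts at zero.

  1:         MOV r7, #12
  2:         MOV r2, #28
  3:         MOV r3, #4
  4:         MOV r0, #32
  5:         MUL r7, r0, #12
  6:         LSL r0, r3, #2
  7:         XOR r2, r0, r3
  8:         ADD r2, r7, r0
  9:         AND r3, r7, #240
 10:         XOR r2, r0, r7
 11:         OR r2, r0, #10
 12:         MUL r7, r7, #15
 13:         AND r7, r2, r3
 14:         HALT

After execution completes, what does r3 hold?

after MOV r7, #12: r7=12
after MOV r2, #28: r2=28
after MOV r3, #4: r3=4
after MOV r0, #32: r0=32
after MUL r7, r0, #12: r7=32*12=384
after LSL r0, r3, #2: r0=4<<2=16
after XOR r2, r0, r3: r2=16^4=20
after ADD r2, r7, r0: r2=384+16=400
after AND r3, r7, #240: r3=384&240=128
after XOR r2, r0, r7: r2=16^384=400
after OR r2, r0, #10: r2=16|10=26
after MUL r7, r7, #15: r7=384*15=5760
after AND r7, r2, r3: r7=26&128=0
halt.

128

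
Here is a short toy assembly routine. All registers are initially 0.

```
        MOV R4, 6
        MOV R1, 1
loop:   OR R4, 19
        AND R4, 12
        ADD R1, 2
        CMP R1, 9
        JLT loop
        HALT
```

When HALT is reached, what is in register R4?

4

MOV R4, 6 → R4=6
MOV R1, 1 → R1=1
OR R4, 19 → R4=6|19=23
AND R4, 12 → R4=23&12=4
ADD R1, 2 → R1=1+2=3
CMP R1, 9  (cmp 3,9)
JLT loop: taken
OR R4, 19 → R4=4|19=23
AND R4, 12 → R4=23&12=4
ADD R1, 2 → R1=3+2=5
CMP R1, 9  (cmp 5,9)
JLT loop: taken
OR R4, 19 → R4=4|19=23
AND R4, 12 → R4=23&12=4
ADD R1, 2 → R1=5+2=7
CMP R1, 9  (cmp 7,9)
JLT loop: taken
OR R4, 19 → R4=4|19=23
AND R4, 12 → R4=23&12=4
ADD R1, 2 → R1=7+2=9
CMP R1, 9  (cmp 9,9)
JLT loop: not taken
halt.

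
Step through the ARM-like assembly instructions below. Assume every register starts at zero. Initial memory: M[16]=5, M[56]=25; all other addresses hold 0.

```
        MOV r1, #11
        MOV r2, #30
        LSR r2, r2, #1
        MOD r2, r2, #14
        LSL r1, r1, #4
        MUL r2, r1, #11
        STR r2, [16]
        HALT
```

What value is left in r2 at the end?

1936

r1=11
r2=30
r2=30>>1=15
r2=15%14=1
r1=11<<4=176
r2=176*11=1936
STR r2, [16] → M[16]=1936
halt.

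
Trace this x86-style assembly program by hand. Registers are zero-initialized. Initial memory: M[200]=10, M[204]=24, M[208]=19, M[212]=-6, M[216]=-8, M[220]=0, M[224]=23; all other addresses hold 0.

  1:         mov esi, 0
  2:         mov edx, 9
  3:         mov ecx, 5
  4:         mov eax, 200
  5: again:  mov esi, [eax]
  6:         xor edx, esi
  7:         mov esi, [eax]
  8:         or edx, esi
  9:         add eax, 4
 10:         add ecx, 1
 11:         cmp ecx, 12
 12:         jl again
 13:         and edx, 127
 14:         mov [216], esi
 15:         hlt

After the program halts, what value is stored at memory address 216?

23

after mov esi, 0: esi=0
after mov edx, 9: edx=9
after mov ecx, 5: ecx=5
after mov eax, 200: eax=200
after mov esi, [eax]: esi=M[200]=10
after xor edx, esi: edx=9^10=3
after mov esi, [eax]: esi=M[200]=10
after or edx, esi: edx=3|10=11
after add eax, 4: eax=200+4=204
after add ecx, 1: ecx=5+1=6
cmp ecx, 12  (cmp 6,12)
jl again: taken
after mov esi, [eax]: esi=M[204]=24
after xor edx, esi: edx=11^24=19
after mov esi, [eax]: esi=M[204]=24
after or edx, esi: edx=19|24=27
after add eax, 4: eax=204+4=208
after add ecx, 1: ecx=6+1=7
cmp ecx, 12  (cmp 7,12)
jl again: taken
after mov esi, [eax]: esi=M[208]=19
after xor edx, esi: edx=27^19=8
after mov esi, [eax]: esi=M[208]=19
after or edx, esi: edx=8|19=27
after add eax, 4: eax=208+4=212
after add ecx, 1: ecx=7+1=8
cmp ecx, 12  (cmp 8,12)
jl again: taken
after mov esi, [eax]: esi=M[212]=-6
after xor edx, esi: edx=27^(-6)=-31
after mov esi, [eax]: esi=M[212]=-6
after or edx, esi: edx=(-31)|(-6)=-5
after add eax, 4: eax=212+4=216
after add ecx, 1: ecx=8+1=9
cmp ecx, 12  (cmp 9,12)
jl again: taken
after mov esi, [eax]: esi=M[216]=-8
after xor edx, esi: edx=(-5)^(-8)=3
after mov esi, [eax]: esi=M[216]=-8
after or edx, esi: edx=3|(-8)=-5
after add eax, 4: eax=216+4=220
after add ecx, 1: ecx=9+1=10
cmp ecx, 12  (cmp 10,12)
jl again: taken
after mov esi, [eax]: esi=M[220]=0
after xor edx, esi: edx=(-5)^0=-5
after mov esi, [eax]: esi=M[220]=0
after or edx, esi: edx=(-5)|0=-5
after add eax, 4: eax=220+4=224
after add ecx, 1: ecx=10+1=11
cmp ecx, 12  (cmp 11,12)
jl again: taken
after mov esi, [eax]: esi=M[224]=23
after xor edx, esi: edx=(-5)^23=-20
after mov esi, [eax]: esi=M[224]=23
after or edx, esi: edx=(-20)|23=-1
after add eax, 4: eax=224+4=228
after add ecx, 1: ecx=11+1=12
cmp ecx, 12  (cmp 12,12)
jl again: not taken
after and edx, 127: edx=(-1)&127=127
mov [216], esi → M[216]=23
halt.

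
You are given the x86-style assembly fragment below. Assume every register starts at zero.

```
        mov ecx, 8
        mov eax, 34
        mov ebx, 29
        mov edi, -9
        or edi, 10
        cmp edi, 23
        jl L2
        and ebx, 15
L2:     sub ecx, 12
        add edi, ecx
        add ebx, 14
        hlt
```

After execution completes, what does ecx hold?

-4

ecx=8
eax=34
ebx=29
edi=-9
edi=(-9)|10=-1
cmp edi, 23  (cmp -1,23)
jl L2: taken
ecx=8-12=-4
edi=(-1)+(-4)=-5
ebx=29+14=43
halt.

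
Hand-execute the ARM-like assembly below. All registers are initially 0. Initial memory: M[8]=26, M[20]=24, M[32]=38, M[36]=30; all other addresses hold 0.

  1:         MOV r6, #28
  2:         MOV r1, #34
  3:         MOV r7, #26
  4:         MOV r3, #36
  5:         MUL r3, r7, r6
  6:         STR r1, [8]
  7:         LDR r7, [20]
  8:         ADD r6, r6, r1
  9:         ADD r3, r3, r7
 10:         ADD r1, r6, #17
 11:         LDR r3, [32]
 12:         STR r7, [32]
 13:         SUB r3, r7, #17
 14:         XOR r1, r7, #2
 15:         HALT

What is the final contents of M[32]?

r6=28
r1=34
r7=26
r3=36
r3=26*28=728
STR r1, [8] → M[8]=34
r7=M[20]=24
r6=28+34=62
r3=728+24=752
r1=62+17=79
r3=M[32]=38
STR r7, [32] → M[32]=24
r3=24-17=7
r1=24^2=26
halt.

24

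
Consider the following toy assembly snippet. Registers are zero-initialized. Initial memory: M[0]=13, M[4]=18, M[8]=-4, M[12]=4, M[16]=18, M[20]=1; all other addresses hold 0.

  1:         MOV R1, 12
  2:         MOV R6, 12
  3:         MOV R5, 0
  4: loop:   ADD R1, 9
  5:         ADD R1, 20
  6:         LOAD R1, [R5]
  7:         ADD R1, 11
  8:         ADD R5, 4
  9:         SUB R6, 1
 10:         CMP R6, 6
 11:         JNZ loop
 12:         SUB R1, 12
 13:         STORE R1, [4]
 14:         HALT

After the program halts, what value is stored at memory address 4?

0

R1=12
R6=12
R5=0
R1=12+9=21
R1=21+20=41
R1=M[0]=13
R1=13+11=24
R5=0+4=4
R6=12-1=11
CMP R6, 6  (cmp 11,6)
JNZ loop: taken
R1=24+9=33
R1=33+20=53
R1=M[4]=18
R1=18+11=29
R5=4+4=8
R6=11-1=10
CMP R6, 6  (cmp 10,6)
JNZ loop: taken
R1=29+9=38
R1=38+20=58
R1=M[8]=-4
R1=(-4)+11=7
R5=8+4=12
R6=10-1=9
CMP R6, 6  (cmp 9,6)
JNZ loop: taken
R1=7+9=16
R1=16+20=36
R1=M[12]=4
R1=4+11=15
R5=12+4=16
R6=9-1=8
CMP R6, 6  (cmp 8,6)
JNZ loop: taken
R1=15+9=24
R1=24+20=44
R1=M[16]=18
R1=18+11=29
R5=16+4=20
R6=8-1=7
CMP R6, 6  (cmp 7,6)
JNZ loop: taken
R1=29+9=38
R1=38+20=58
R1=M[20]=1
R1=1+11=12
R5=20+4=24
R6=7-1=6
CMP R6, 6  (cmp 6,6)
JNZ loop: not taken
R1=12-12=0
STORE R1, [4] → M[4]=0
halt.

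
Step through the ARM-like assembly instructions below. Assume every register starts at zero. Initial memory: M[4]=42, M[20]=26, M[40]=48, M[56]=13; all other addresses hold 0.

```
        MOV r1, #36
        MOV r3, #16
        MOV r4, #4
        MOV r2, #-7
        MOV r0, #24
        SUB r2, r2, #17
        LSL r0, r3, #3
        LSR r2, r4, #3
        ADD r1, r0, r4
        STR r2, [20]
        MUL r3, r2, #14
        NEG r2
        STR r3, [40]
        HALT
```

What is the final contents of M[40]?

0

after MOV r1, #36: r1=36
after MOV r3, #16: r3=16
after MOV r4, #4: r4=4
after MOV r2, #-7: r2=-7
after MOV r0, #24: r0=24
after SUB r2, r2, #17: r2=(-7)-17=-24
after LSL r0, r3, #3: r0=16<<3=128
after LSR r2, r4, #3: r2=4>>3=0
after ADD r1, r0, r4: r1=128+4=132
STR r2, [20] → M[20]=0
after MUL r3, r2, #14: r3=0*14=0
after NEG r2: r2=-(0)=0
STR r3, [40] → M[40]=0
halt.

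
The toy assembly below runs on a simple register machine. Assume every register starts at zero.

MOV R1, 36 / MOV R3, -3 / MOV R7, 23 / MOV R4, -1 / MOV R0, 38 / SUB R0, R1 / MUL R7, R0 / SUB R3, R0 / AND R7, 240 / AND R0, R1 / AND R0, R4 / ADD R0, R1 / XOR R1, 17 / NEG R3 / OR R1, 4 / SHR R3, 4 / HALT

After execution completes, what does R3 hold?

after MOV R1, 36: R1=36
after MOV R3, -3: R3=-3
after MOV R7, 23: R7=23
after MOV R4, -1: R4=-1
after MOV R0, 38: R0=38
after SUB R0, R1: R0=38-36=2
after MUL R7, R0: R7=23*2=46
after SUB R3, R0: R3=(-3)-2=-5
after AND R7, 240: R7=46&240=32
after AND R0, R1: R0=2&36=0
after AND R0, R4: R0=0&(-1)=0
after ADD R0, R1: R0=0+36=36
after XOR R1, 17: R1=36^17=53
after NEG R3: R3=-(-5)=5
after OR R1, 4: R1=53|4=53
after SHR R3, 4: R3=5>>4=0
halt.

0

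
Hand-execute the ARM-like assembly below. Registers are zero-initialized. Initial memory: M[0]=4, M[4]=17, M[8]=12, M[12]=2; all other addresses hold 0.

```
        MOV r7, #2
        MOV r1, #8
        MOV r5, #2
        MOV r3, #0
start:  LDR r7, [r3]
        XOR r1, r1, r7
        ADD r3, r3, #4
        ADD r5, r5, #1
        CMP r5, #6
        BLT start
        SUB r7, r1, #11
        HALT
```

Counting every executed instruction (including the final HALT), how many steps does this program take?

30

after MOV r7, #2: r7=2
after MOV r1, #8: r1=8
after MOV r5, #2: r5=2
after MOV r3, #0: r3=0
after LDR r7, [r3]: r7=M[0]=4
after XOR r1, r1, r7: r1=8^4=12
after ADD r3, r3, #4: r3=0+4=4
after ADD r5, r5, #1: r5=2+1=3
CMP r5, #6  (cmp 3,6)
BLT start: taken
after LDR r7, [r3]: r7=M[4]=17
after XOR r1, r1, r7: r1=12^17=29
after ADD r3, r3, #4: r3=4+4=8
after ADD r5, r5, #1: r5=3+1=4
CMP r5, #6  (cmp 4,6)
BLT start: taken
after LDR r7, [r3]: r7=M[8]=12
after XOR r1, r1, r7: r1=29^12=17
after ADD r3, r3, #4: r3=8+4=12
after ADD r5, r5, #1: r5=4+1=5
CMP r5, #6  (cmp 5,6)
BLT start: taken
after LDR r7, [r3]: r7=M[12]=2
after XOR r1, r1, r7: r1=17^2=19
after ADD r3, r3, #4: r3=12+4=16
after ADD r5, r5, #1: r5=5+1=6
CMP r5, #6  (cmp 6,6)
BLT start: not taken
after SUB r7, r1, #11: r7=19-11=8
halt.
Total executed instructions: 30.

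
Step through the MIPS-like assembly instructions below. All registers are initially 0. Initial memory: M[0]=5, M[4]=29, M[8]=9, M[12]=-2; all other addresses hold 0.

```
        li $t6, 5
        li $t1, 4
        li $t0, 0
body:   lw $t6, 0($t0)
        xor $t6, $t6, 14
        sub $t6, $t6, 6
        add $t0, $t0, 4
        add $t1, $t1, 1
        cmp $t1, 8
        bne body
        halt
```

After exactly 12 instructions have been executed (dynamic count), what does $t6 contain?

19

li $t6, 5 → $t6=5
li $t1, 4 → $t1=4
li $t0, 0 → $t0=0
lw $t6, 0($t0) → $t6=M[0]=5
xor $t6, $t6, 14 → $t6=5^14=11
sub $t6, $t6, 6 → $t6=11-6=5
add $t0, $t0, 4 → $t0=0+4=4
add $t1, $t1, 1 → $t1=4+1=5
cmp $t1, 8  (cmp 5,8)
bne body: taken
lw $t6, 0($t0) → $t6=M[4]=29
xor $t6, $t6, 14 → $t6=29^14=19
After step 12: $t6 = 19.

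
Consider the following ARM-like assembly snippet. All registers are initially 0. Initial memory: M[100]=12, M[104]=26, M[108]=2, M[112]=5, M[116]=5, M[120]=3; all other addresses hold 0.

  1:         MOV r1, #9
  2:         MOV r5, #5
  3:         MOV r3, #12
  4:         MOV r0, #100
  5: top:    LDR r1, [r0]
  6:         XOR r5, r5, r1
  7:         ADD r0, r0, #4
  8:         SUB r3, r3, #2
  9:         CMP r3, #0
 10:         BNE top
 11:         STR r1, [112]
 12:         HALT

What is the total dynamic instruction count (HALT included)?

r1=9
r5=5
r3=12
r0=100
r1=M[100]=12
r5=5^12=9
r0=100+4=104
r3=12-2=10
CMP r3, #0  (cmp 10,0)
BNE top: taken
r1=M[104]=26
r5=9^26=19
r0=104+4=108
r3=10-2=8
CMP r3, #0  (cmp 8,0)
BNE top: taken
r1=M[108]=2
r5=19^2=17
r0=108+4=112
r3=8-2=6
CMP r3, #0  (cmp 6,0)
BNE top: taken
r1=M[112]=5
r5=17^5=20
r0=112+4=116
r3=6-2=4
CMP r3, #0  (cmp 4,0)
BNE top: taken
r1=M[116]=5
r5=20^5=17
r0=116+4=120
r3=4-2=2
CMP r3, #0  (cmp 2,0)
BNE top: taken
r1=M[120]=3
r5=17^3=18
r0=120+4=124
r3=2-2=0
CMP r3, #0  (cmp 0,0)
BNE top: not taken
STR r1, [112] → M[112]=3
halt.
Total executed instructions: 42.

42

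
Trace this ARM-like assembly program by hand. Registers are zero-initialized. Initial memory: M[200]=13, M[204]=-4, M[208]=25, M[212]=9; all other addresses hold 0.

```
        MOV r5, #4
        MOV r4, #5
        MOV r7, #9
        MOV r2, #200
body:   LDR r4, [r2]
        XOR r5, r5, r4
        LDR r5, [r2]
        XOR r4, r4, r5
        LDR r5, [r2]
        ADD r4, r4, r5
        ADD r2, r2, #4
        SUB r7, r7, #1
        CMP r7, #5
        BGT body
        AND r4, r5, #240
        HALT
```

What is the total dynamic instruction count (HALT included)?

after MOV r5, #4: r5=4
after MOV r4, #5: r4=5
after MOV r7, #9: r7=9
after MOV r2, #200: r2=200
after LDR r4, [r2]: r4=M[200]=13
after XOR r5, r5, r4: r5=4^13=9
after LDR r5, [r2]: r5=M[200]=13
after XOR r4, r4, r5: r4=13^13=0
after LDR r5, [r2]: r5=M[200]=13
after ADD r4, r4, r5: r4=0+13=13
after ADD r2, r2, #4: r2=200+4=204
after SUB r7, r7, #1: r7=9-1=8
CMP r7, #5  (cmp 8,5)
BGT body: taken
after LDR r4, [r2]: r4=M[204]=-4
after XOR r5, r5, r4: r5=13^(-4)=-15
after LDR r5, [r2]: r5=M[204]=-4
after XOR r4, r4, r5: r4=(-4)^(-4)=0
after LDR r5, [r2]: r5=M[204]=-4
after ADD r4, r4, r5: r4=0+(-4)=-4
after ADD r2, r2, #4: r2=204+4=208
after SUB r7, r7, #1: r7=8-1=7
CMP r7, #5  (cmp 7,5)
BGT body: taken
after LDR r4, [r2]: r4=M[208]=25
after XOR r5, r5, r4: r5=(-4)^25=-27
after LDR r5, [r2]: r5=M[208]=25
after XOR r4, r4, r5: r4=25^25=0
after LDR r5, [r2]: r5=M[208]=25
after ADD r4, r4, r5: r4=0+25=25
after ADD r2, r2, #4: r2=208+4=212
after SUB r7, r7, #1: r7=7-1=6
CMP r7, #5  (cmp 6,5)
BGT body: taken
after LDR r4, [r2]: r4=M[212]=9
after XOR r5, r5, r4: r5=25^9=16
after LDR r5, [r2]: r5=M[212]=9
after XOR r4, r4, r5: r4=9^9=0
after LDR r5, [r2]: r5=M[212]=9
after ADD r4, r4, r5: r4=0+9=9
after ADD r2, r2, #4: r2=212+4=216
after SUB r7, r7, #1: r7=6-1=5
CMP r7, #5  (cmp 5,5)
BGT body: not taken
after AND r4, r5, #240: r4=9&240=0
halt.
Total executed instructions: 46.

46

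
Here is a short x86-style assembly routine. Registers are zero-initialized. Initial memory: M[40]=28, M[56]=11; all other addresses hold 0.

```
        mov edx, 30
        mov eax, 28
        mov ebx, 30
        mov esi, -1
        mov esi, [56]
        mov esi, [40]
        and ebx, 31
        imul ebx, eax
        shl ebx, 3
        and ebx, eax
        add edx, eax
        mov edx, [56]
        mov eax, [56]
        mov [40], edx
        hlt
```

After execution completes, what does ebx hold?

0

mov edx, 30 → edx=30
mov eax, 28 → eax=28
mov ebx, 30 → ebx=30
mov esi, -1 → esi=-1
mov esi, [56] → esi=M[56]=11
mov esi, [40] → esi=M[40]=28
and ebx, 31 → ebx=30&31=30
imul ebx, eax → ebx=30*28=840
shl ebx, 3 → ebx=840<<3=6720
and ebx, eax → ebx=6720&28=0
add edx, eax → edx=30+28=58
mov edx, [56] → edx=M[56]=11
mov eax, [56] → eax=M[56]=11
mov [40], edx → M[40]=11
halt.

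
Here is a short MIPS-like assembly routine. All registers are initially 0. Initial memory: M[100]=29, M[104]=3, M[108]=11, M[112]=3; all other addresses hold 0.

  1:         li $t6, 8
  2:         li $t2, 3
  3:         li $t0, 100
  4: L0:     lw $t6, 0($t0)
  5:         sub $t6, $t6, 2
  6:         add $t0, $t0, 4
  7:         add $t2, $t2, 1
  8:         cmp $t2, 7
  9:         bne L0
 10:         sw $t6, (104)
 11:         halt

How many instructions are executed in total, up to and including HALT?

29

$t6=8
$t2=3
$t0=100
$t6=M[100]=29
$t6=29-2=27
$t0=100+4=104
$t2=3+1=4
cmp $t2, 7  (cmp 4,7)
bne L0: taken
$t6=M[104]=3
$t6=3-2=1
$t0=104+4=108
$t2=4+1=5
cmp $t2, 7  (cmp 5,7)
bne L0: taken
$t6=M[108]=11
$t6=11-2=9
$t0=108+4=112
$t2=5+1=6
cmp $t2, 7  (cmp 6,7)
bne L0: taken
$t6=M[112]=3
$t6=3-2=1
$t0=112+4=116
$t2=6+1=7
cmp $t2, 7  (cmp 7,7)
bne L0: not taken
sw $t6, (104) → M[104]=1
halt.
Total executed instructions: 29.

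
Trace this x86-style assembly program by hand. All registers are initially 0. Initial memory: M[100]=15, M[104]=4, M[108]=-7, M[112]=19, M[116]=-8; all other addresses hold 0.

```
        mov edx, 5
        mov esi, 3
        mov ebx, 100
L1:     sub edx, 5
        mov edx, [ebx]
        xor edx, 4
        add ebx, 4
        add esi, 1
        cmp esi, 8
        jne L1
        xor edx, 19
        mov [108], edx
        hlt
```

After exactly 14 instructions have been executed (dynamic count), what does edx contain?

after mov edx, 5: edx=5
after mov esi, 3: esi=3
after mov ebx, 100: ebx=100
after sub edx, 5: edx=5-5=0
after mov edx, [ebx]: edx=M[100]=15
after xor edx, 4: edx=15^4=11
after add ebx, 4: ebx=100+4=104
after add esi, 1: esi=3+1=4
cmp esi, 8  (cmp 4,8)
jne L1: taken
after sub edx, 5: edx=11-5=6
after mov edx, [ebx]: edx=M[104]=4
after xor edx, 4: edx=4^4=0
after add ebx, 4: ebx=104+4=108
After step 14: edx = 0.

0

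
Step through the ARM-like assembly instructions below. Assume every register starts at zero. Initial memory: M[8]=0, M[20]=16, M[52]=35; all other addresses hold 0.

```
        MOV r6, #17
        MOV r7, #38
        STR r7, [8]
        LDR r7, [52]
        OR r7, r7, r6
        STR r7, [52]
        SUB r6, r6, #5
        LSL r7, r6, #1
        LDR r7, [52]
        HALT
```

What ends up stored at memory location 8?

38

MOV r6, #17 → r6=17
MOV r7, #38 → r7=38
STR r7, [8] → M[8]=38
LDR r7, [52] → r7=M[52]=35
OR r7, r7, r6 → r7=35|17=51
STR r7, [52] → M[52]=51
SUB r6, r6, #5 → r6=17-5=12
LSL r7, r6, #1 → r7=12<<1=24
LDR r7, [52] → r7=M[52]=51
halt.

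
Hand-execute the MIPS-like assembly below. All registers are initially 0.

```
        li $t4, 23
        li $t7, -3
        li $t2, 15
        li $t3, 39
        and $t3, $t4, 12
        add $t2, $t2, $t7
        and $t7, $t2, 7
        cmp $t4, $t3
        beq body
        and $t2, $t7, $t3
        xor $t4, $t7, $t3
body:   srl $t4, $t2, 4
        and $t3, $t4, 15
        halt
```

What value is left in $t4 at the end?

0

li $t4, 23 → $t4=23
li $t7, -3 → $t7=-3
li $t2, 15 → $t2=15
li $t3, 39 → $t3=39
and $t3, $t4, 12 → $t3=23&12=4
add $t2, $t2, $t7 → $t2=15+(-3)=12
and $t7, $t2, 7 → $t7=12&7=4
cmp $t4, $t3  (cmp 23,4)
beq body: not taken
and $t2, $t7, $t3 → $t2=4&4=4
xor $t4, $t7, $t3 → $t4=4^4=0
srl $t4, $t2, 4 → $t4=4>>4=0
and $t3, $t4, 15 → $t3=0&15=0
halt.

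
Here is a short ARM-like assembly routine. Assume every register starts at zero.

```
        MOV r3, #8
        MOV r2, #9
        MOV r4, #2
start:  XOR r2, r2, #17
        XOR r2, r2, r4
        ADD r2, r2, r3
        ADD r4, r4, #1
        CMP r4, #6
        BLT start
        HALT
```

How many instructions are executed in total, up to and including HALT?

MOV r3, #8 → r3=8
MOV r2, #9 → r2=9
MOV r4, #2 → r4=2
XOR r2, r2, #17 → r2=9^17=24
XOR r2, r2, r4 → r2=24^2=26
ADD r2, r2, r3 → r2=26+8=34
ADD r4, r4, #1 → r4=2+1=3
CMP r4, #6  (cmp 3,6)
BLT start: taken
XOR r2, r2, #17 → r2=34^17=51
XOR r2, r2, r4 → r2=51^3=48
ADD r2, r2, r3 → r2=48+8=56
ADD r4, r4, #1 → r4=3+1=4
CMP r4, #6  (cmp 4,6)
BLT start: taken
XOR r2, r2, #17 → r2=56^17=41
XOR r2, r2, r4 → r2=41^4=45
ADD r2, r2, r3 → r2=45+8=53
ADD r4, r4, #1 → r4=4+1=5
CMP r4, #6  (cmp 5,6)
BLT start: taken
XOR r2, r2, #17 → r2=53^17=36
XOR r2, r2, r4 → r2=36^5=33
ADD r2, r2, r3 → r2=33+8=41
ADD r4, r4, #1 → r4=5+1=6
CMP r4, #6  (cmp 6,6)
BLT start: not taken
halt.
Total executed instructions: 28.

28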